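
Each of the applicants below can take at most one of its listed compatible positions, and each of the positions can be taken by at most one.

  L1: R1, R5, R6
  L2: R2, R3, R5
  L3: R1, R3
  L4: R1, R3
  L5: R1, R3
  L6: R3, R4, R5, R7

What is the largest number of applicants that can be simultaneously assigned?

5

Unit-capacity flow: source→left, listed edges, right→sink; max matching = max flow.
Augmenting path L1→R1 (+1); matched 1.
Augmenting path L2→R2 (+1); matched 2.
Augmenting path L3→R3 (+1); matched 3.
Augmenting path L6→R4 (+1); matched 4.
Augmenting path L4→R1→L1→R5 (+1); matched 5.
No augmenting path remains; maximum matching = 5.
König certificate: {L1, L2, L6, R1, R3} is a vertex cover of size 5 (every listed pair touches it), so no matching can be larger.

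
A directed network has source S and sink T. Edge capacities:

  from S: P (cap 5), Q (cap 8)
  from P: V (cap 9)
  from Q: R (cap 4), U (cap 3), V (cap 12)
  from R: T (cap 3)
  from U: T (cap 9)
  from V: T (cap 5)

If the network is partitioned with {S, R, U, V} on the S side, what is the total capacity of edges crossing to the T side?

Edges leaving {S, R, U, V}: S→P (5), S→Q (8), R→T (3), U→T (9), V→T (5).
Cut capacity = 5 + 8 + 3 + 9 + 5 = 30.

30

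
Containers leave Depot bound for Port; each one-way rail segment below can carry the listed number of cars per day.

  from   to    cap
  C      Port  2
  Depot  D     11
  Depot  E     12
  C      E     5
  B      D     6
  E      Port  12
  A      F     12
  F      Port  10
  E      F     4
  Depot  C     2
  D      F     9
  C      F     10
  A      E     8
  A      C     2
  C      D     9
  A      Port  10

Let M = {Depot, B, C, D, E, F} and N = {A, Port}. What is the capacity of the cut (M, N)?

24

Edges leaving {Depot, B, C, D, E, F}: C→Port (2), E→Port (12), F→Port (10).
Cut capacity = 2 + 12 + 10 = 24.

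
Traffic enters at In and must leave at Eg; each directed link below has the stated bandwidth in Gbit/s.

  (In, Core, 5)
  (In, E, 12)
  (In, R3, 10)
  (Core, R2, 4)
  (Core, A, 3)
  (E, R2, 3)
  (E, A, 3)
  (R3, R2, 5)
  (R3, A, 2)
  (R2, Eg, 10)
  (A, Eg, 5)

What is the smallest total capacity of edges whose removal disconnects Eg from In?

15

Augment In→Core→R2→Eg: bottleneck 4, flow now 4.
Augment In→Core→A→Eg: bottleneck 1, flow now 5.
Augment In→E→R2→Eg: bottleneck 3, flow now 8.
Augment In→E→A→Eg: bottleneck 3, flow now 11.
Augment In→R3→R2→Eg: bottleneck 3, flow now 14.
Augment In→R3→A→Eg: bottleneck 1, flow now 15.
No augmenting path remains; maximum flow = 15.
By max-flow min-cut, the minimum cut capacity equals the max flow.
In the residual graph, reachable from In: {In, Core, E, R3, R2, A}.
Min-cut edges: R2→Eg (10), A→Eg (5); capacity 10 + 5 = 15.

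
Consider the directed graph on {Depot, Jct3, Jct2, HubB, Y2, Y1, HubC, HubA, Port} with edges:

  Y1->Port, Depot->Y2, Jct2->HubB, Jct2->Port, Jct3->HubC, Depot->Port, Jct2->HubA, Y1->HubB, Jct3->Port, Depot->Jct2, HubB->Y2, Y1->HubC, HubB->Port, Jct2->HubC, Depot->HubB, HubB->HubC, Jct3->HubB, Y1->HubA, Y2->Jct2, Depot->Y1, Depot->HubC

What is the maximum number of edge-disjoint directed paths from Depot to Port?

4

Assign every edge capacity 1; by Menger, the answer equals the max flow.
Path Depot→Port (+1); total 1.
Path Depot→Jct2→Port (+1); total 2.
Path Depot→HubB→Port (+1); total 3.
Path Depot→Y1→Port (+1); total 4.
No residual Depot→Port path; max flow = 4.
Certifying cut of size 4: {Depot→Port, Depot→Y1, HubB→Port, Jct2→Port}.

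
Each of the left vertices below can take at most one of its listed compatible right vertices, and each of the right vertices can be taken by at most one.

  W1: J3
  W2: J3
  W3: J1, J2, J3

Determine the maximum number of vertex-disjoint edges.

2

Unit-capacity flow: source→left, listed edges, right→sink; max matching = max flow.
Augmenting path W1→J3 (+1); matched 1.
Augmenting path W3→J1 (+1); matched 2.
No augmenting path remains; maximum matching = 2.
König certificate: {W3, J3} is a vertex cover of size 2 (every listed pair touches it), so no matching can be larger.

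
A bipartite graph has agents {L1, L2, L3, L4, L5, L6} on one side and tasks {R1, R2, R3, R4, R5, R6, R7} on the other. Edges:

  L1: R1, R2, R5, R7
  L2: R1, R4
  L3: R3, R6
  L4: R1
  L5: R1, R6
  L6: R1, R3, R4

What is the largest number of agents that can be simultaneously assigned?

5

Unit-capacity flow: source→left, listed edges, right→sink; max matching = max flow.
Augmenting path L1→R1 (+1); matched 1.
Augmenting path L2→R4 (+1); matched 2.
Augmenting path L3→R3 (+1); matched 3.
Augmenting path L5→R6 (+1); matched 4.
Augmenting path L4→R1→L1→R2 (+1); matched 5.
No augmenting path remains; maximum matching = 5.
König certificate: {L1, R1, R3, R4, R6} is a vertex cover of size 5 (every listed pair touches it), so no matching can be larger.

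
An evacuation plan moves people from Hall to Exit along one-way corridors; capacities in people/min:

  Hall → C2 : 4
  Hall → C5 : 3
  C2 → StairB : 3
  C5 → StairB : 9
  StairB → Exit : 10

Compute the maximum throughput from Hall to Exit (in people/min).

6

Augment Hall→C2→StairB→Exit: bottleneck 3, flow now 3.
Augment Hall→C5→StairB→Exit: bottleneck 3, flow now 6.
No augmenting path remains; maximum flow = 6.
In the residual graph, reachable from Hall: {Hall, C2}.
Min-cut edges: Hall→C5 (3), C2→StairB (3); capacity 3 + 3 = 6.
This cut is saturated, so no flow can exceed 6.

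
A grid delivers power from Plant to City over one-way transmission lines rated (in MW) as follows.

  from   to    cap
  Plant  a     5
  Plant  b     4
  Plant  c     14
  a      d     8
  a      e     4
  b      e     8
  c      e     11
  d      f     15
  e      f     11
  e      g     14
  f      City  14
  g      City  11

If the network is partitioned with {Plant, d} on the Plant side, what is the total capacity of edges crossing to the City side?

Edges leaving {Plant, d}: Plant→a (5), Plant→b (4), Plant→c (14), d→f (15).
Cut capacity = 5 + 4 + 14 + 15 = 38.

38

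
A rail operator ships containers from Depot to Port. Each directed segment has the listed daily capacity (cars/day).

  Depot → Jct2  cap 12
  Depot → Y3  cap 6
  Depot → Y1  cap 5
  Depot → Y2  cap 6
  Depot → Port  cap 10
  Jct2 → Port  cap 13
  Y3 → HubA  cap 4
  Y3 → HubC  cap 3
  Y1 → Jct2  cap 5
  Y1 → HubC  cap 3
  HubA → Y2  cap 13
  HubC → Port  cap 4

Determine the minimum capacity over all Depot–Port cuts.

Augment Depot→Port: bottleneck 10, flow now 10.
Augment Depot→Jct2→Port: bottleneck 12, flow now 22.
Augment Depot→Y3→HubC→Port: bottleneck 3, flow now 25.
Augment Depot→Y1→Jct2→Port: bottleneck 1, flow now 26.
Augment Depot→Y1→HubC→Port: bottleneck 1, flow now 27.
No augmenting path remains; maximum flow = 27.
By max-flow min-cut, the minimum cut capacity equals the max flow.
In the residual graph, reachable from Depot: {Depot, Jct2, Y3, Y1, HubA, HubC, Y2}.
Min-cut edges: Depot→Port (10), Jct2→Port (13), HubC→Port (4); capacity 10 + 13 + 4 = 27.

27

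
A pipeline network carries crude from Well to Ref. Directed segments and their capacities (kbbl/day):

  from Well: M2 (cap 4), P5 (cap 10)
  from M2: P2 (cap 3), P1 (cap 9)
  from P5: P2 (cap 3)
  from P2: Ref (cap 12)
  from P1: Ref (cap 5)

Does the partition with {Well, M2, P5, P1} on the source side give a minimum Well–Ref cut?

No — its capacity is 11, but the minimum cut has capacity 7.

Given cut capacity: 3 + 3 + 5 = 11.
Augment Well→M2→P2→Ref: bottleneck 3, flow now 3.
Augment Well→M2→P1→Ref: bottleneck 1, flow now 4.
Augment Well→P5→P2→Ref: bottleneck 3, flow now 7.
No augmenting path remains; maximum flow = 7.
In the residual graph, reachable from Well: {Well, P5}.
Min-cut edges: Well→M2 (4), P5→P2 (3); capacity 4 + 3 = 7.
Cut capacity 11 exceeds the max flow 7, so it is not minimum.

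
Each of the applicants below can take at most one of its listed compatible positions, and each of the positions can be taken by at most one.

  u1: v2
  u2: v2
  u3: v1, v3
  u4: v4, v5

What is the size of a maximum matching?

3

Unit-capacity flow: source→left, listed edges, right→sink; max matching = max flow.
Augmenting path u1→v2 (+1); matched 1.
Augmenting path u3→v1 (+1); matched 2.
Augmenting path u4→v4 (+1); matched 3.
No augmenting path remains; maximum matching = 3.
König certificate: {u3, u4, v2} is a vertex cover of size 3 (every listed pair touches it), so no matching can be larger.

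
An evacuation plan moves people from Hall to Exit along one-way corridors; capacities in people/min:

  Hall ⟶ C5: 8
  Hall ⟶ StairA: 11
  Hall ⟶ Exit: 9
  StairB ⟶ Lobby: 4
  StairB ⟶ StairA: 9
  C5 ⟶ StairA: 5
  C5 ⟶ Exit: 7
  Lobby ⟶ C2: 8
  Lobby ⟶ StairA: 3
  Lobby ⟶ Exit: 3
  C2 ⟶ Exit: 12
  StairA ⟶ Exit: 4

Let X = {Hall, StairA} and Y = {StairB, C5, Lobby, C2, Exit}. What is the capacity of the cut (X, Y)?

Edges leaving {Hall, StairA}: Hall→C5 (8), Hall→Exit (9), StairA→Exit (4).
Cut capacity = 8 + 9 + 4 = 21.

21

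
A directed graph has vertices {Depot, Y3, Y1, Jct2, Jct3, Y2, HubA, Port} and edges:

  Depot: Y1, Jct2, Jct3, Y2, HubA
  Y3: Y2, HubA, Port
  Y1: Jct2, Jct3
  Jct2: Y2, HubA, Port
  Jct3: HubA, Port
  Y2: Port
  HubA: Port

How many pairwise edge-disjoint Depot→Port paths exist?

4

Assign every edge capacity 1; by Menger, the answer equals the max flow.
Path Depot→Jct2→Port (+1); total 1.
Path Depot→Jct3→Port (+1); total 2.
Path Depot→Y2→Port (+1); total 3.
Path Depot→HubA→Port (+1); total 4.
No residual Depot→Port path; max flow = 4.
Certifying cut of size 4: {HubA→Port, Jct2→Port, Jct3→Port, Y2→Port}.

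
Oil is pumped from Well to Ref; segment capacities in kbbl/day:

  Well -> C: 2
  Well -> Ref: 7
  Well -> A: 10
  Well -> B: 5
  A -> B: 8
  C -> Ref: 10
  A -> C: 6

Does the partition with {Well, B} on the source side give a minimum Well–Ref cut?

Given cut capacity: 10 + 2 + 7 = 19.
Augment Well→Ref: bottleneck 7, flow now 7.
Augment Well→C→Ref: bottleneck 2, flow now 9.
Augment Well→A→C→Ref: bottleneck 6, flow now 15.
No augmenting path remains; maximum flow = 15.
In the residual graph, reachable from Well: {Well, A, B}.
Min-cut edges: Well→C (2), Well→Ref (7), A→C (6); capacity 2 + 7 + 6 = 15.
Cut capacity 19 exceeds the max flow 15, so it is not minimum.

No — its capacity is 19, but the minimum cut has capacity 15.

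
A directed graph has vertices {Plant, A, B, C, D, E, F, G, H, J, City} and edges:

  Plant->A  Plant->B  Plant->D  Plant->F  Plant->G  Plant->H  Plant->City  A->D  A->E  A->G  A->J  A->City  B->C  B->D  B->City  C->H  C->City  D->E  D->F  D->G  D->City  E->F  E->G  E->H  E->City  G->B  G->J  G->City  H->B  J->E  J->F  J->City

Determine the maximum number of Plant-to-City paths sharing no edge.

Assign every edge capacity 1; by Menger, the answer equals the max flow.
Path Plant→City (+1); total 1.
Path Plant→A→City (+1); total 2.
Path Plant→B→City (+1); total 3.
Path Plant→D→City (+1); total 4.
Path Plant→G→City (+1); total 5.
Path Plant→H→B→C→City (+1); total 6.
No residual Plant→City path; max flow = 6.
Certifying cut of size 6: {Plant→A, Plant→B, Plant→City, Plant→D, Plant→G, Plant→H}.

6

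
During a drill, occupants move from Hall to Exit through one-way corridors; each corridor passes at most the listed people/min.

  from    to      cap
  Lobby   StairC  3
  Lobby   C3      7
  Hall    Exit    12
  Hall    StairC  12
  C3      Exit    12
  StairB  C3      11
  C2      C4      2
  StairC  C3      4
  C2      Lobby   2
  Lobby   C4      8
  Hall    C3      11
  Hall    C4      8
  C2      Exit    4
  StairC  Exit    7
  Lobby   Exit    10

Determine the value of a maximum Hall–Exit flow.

Augment Hall→Exit: bottleneck 12, flow now 12.
Augment Hall→StairC→Exit: bottleneck 7, flow now 19.
Augment Hall→C3→Exit: bottleneck 11, flow now 30.
Augment Hall→StairC→C3→Exit: bottleneck 1, flow now 31.
No augmenting path remains; maximum flow = 31.
In the residual graph, reachable from Hall: {Hall, StairC, C4, C3}.
Min-cut edges: Hall→Exit (12), StairC→Exit (7), C3→Exit (12); capacity 12 + 7 + 12 = 31.
This cut is saturated, so no flow can exceed 31.

31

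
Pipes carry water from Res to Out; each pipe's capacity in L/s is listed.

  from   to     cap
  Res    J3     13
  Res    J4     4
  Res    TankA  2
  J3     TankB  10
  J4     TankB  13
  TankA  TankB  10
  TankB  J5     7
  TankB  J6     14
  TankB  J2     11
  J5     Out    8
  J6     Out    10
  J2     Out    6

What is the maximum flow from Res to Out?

Augment Res→J3→TankB→J5→Out: bottleneck 7, flow now 7.
Augment Res→J3→TankB→J6→Out: bottleneck 3, flow now 10.
Augment Res→J4→TankB→J6→Out: bottleneck 4, flow now 14.
Augment Res→TankA→TankB→J6→Out: bottleneck 2, flow now 16.
No augmenting path remains; maximum flow = 16.
In the residual graph, reachable from Res: {Res, J3}.
Min-cut edges: Res→J4 (4), Res→TankA (2), J3→TankB (10); capacity 4 + 2 + 10 = 16.
This cut is saturated, so no flow can exceed 16.

16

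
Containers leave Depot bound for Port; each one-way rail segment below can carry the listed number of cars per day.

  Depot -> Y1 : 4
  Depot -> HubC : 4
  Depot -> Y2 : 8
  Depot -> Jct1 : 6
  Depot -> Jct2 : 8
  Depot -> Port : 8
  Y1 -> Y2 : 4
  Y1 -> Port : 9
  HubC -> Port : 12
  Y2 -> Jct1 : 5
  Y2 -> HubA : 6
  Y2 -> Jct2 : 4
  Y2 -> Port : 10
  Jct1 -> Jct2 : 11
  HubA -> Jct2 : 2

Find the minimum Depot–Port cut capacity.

24

Augment Depot→Port: bottleneck 8, flow now 8.
Augment Depot→Y1→Port: bottleneck 4, flow now 12.
Augment Depot→HubC→Port: bottleneck 4, flow now 16.
Augment Depot→Y2→Port: bottleneck 8, flow now 24.
No augmenting path remains; maximum flow = 24.
By max-flow min-cut, the minimum cut capacity equals the max flow.
In the residual graph, reachable from Depot: {Depot, Jct1, Jct2}.
Min-cut edges: Depot→Y1 (4), Depot→HubC (4), Depot→Y2 (8), Depot→Port (8); capacity 4 + 4 + 8 + 8 = 24.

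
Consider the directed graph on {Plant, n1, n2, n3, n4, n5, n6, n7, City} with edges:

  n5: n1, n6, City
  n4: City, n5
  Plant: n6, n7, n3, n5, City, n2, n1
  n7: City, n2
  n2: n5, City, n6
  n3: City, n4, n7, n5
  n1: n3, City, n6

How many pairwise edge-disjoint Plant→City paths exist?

6

Assign every edge capacity 1; by Menger, the answer equals the max flow.
Path Plant→City (+1); total 1.
Path Plant→n1→City (+1); total 2.
Path Plant→n2→City (+1); total 3.
Path Plant→n3→City (+1); total 4.
Path Plant→n5→City (+1); total 5.
Path Plant→n7→City (+1); total 6.
No residual Plant→City path; max flow = 6.
Certifying cut of size 6: {Plant→City, Plant→n1, Plant→n2, Plant→n3, Plant→n5, Plant→n7}.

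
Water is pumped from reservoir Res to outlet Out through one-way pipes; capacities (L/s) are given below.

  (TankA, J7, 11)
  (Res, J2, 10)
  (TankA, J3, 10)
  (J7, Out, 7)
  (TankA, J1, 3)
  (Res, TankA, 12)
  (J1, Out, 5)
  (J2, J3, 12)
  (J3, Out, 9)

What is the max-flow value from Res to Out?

19

Augment Res→TankA→J1→Out: bottleneck 3, flow now 3.
Augment Res→TankA→J3→Out: bottleneck 9, flow now 12.
Augment Res→J2→J3→TankA→J7→Out: bottleneck 7, flow now 19. (uses reverse residual edge)
No augmenting path remains; maximum flow = 19.
In the residual graph, reachable from Res: {Res, TankA, J2, J3, J7}.
Min-cut edges: TankA→J1 (3), J3→Out (9), J7→Out (7); capacity 3 + 9 + 7 = 19.
This cut is saturated, so no flow can exceed 19.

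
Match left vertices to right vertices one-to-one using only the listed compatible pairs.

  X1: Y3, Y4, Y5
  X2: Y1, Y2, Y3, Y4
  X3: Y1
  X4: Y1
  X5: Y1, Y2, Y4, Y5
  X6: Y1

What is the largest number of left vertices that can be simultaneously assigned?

4

Unit-capacity flow: source→left, listed edges, right→sink; max matching = max flow.
Augmenting path X1→Y3 (+1); matched 1.
Augmenting path X2→Y1 (+1); matched 2.
Augmenting path X5→Y2 (+1); matched 3.
Augmenting path X3→Y1→X2→Y4 (+1); matched 4.
No augmenting path remains; maximum matching = 4.
König certificate: {X1, X2, X5, Y1} is a vertex cover of size 4 (every listed pair touches it), so no matching can be larger.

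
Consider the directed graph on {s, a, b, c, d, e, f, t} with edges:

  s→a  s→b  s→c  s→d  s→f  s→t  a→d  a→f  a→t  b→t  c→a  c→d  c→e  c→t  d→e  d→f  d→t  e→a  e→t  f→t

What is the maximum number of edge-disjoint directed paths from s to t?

Assign every edge capacity 1; by Menger, the answer equals the max flow.
Path s→t (+1); total 1.
Path s→a→t (+1); total 2.
Path s→b→t (+1); total 3.
Path s→c→t (+1); total 4.
Path s→d→t (+1); total 5.
Path s→f→t (+1); total 6.
No residual s→t path; max flow = 6.
Certifying cut of size 6: {s→a, s→b, s→c, s→d, s→f, s→t}.

6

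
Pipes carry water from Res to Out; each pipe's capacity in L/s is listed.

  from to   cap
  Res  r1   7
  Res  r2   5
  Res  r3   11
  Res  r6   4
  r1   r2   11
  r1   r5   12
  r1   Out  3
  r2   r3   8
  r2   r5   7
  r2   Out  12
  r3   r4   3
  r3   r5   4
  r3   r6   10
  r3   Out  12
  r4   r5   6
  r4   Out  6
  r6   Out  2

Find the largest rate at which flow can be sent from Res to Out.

25

Augment Res→r1→Out: bottleneck 3, flow now 3.
Augment Res→r2→Out: bottleneck 5, flow now 8.
Augment Res→r3→Out: bottleneck 11, flow now 19.
Augment Res→r6→Out: bottleneck 2, flow now 21.
Augment Res→r1→r2→Out: bottleneck 4, flow now 25.
No augmenting path remains; maximum flow = 25.
In the residual graph, reachable from Res: {Res, r6}.
Min-cut edges: Res→r1 (7), Res→r2 (5), Res→r3 (11), r6→Out (2); capacity 7 + 5 + 11 + 2 = 25.
This cut is saturated, so no flow can exceed 25.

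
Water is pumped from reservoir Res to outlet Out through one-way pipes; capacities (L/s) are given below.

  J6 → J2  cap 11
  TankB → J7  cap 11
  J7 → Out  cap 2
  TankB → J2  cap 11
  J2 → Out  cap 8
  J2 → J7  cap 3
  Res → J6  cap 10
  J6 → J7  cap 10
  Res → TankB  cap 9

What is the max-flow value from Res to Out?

10

Augment Res→TankB→J2→Out: bottleneck 8, flow now 8.
Augment Res→TankB→J7→Out: bottleneck 1, flow now 9.
Augment Res→J6→J7→Out: bottleneck 1, flow now 10.
No augmenting path remains; maximum flow = 10.
In the residual graph, reachable from Res: {Res, TankB, J6, J2, J7}.
Min-cut edges: J2→Out (8), J7→Out (2); capacity 8 + 2 = 10.
This cut is saturated, so no flow can exceed 10.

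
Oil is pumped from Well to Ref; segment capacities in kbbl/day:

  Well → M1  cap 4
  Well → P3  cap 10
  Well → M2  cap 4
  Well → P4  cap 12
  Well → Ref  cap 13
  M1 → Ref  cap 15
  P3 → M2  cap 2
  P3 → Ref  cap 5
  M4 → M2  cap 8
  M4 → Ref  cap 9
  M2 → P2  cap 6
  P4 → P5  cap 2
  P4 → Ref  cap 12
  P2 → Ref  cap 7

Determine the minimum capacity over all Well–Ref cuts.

Augment Well→Ref: bottleneck 13, flow now 13.
Augment Well→M1→Ref: bottleneck 4, flow now 17.
Augment Well→P3→Ref: bottleneck 5, flow now 22.
Augment Well→P4→Ref: bottleneck 12, flow now 34.
Augment Well→M2→P2→Ref: bottleneck 4, flow now 38.
Augment Well→P3→M2→P2→Ref: bottleneck 2, flow now 40.
No augmenting path remains; maximum flow = 40.
By max-flow min-cut, the minimum cut capacity equals the max flow.
In the residual graph, reachable from Well: {Well, P3}.
Min-cut edges: Well→M1 (4), Well→M2 (4), Well→P4 (12), Well→Ref (13), P3→M2 (2), P3→Ref (5); capacity 4 + 4 + 12 + 13 + 2 + 5 = 40.

40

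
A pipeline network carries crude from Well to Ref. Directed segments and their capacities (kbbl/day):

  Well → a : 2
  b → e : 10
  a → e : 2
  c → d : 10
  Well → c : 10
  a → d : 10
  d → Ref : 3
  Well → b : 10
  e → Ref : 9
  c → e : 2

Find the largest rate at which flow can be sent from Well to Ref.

12

Augment Well→a→d→Ref: bottleneck 2, flow now 2.
Augment Well→b→e→Ref: bottleneck 9, flow now 11.
Augment Well→c→d→Ref: bottleneck 1, flow now 12.
No augmenting path remains; maximum flow = 12.
In the residual graph, reachable from Well: {Well, a, b, c, d, e}.
Min-cut edges: d→Ref (3), e→Ref (9); capacity 3 + 9 = 12.
This cut is saturated, so no flow can exceed 12.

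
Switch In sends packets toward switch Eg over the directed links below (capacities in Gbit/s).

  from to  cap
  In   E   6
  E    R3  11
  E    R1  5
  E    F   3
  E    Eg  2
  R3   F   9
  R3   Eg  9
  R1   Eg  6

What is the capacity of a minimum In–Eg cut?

6

Augment In→E→Eg: bottleneck 2, flow now 2.
Augment In→E→R3→Eg: bottleneck 4, flow now 6.
No augmenting path remains; maximum flow = 6.
By max-flow min-cut, the minimum cut capacity equals the max flow.
In the residual graph, reachable from In: {In}.
Min-cut edges: In→E (6); capacity 6 = 6.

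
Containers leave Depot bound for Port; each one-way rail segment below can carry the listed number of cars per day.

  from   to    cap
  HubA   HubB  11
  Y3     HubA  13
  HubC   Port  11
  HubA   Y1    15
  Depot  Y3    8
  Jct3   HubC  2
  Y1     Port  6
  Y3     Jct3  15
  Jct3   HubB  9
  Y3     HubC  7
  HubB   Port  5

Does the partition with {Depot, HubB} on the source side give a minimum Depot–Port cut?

Given cut capacity: 8 + 5 = 13.
Augment Depot→Y3→HubC→Port: bottleneck 7, flow now 7.
Augment Depot→Y3→HubA→HubB→Port: bottleneck 1, flow now 8.
No augmenting path remains; maximum flow = 8.
In the residual graph, reachable from Depot: {Depot}.
Min-cut edges: Depot→Y3 (8); capacity 8 = 8.
Cut capacity 13 exceeds the max flow 8, so it is not minimum.

No — its capacity is 13, but the minimum cut has capacity 8.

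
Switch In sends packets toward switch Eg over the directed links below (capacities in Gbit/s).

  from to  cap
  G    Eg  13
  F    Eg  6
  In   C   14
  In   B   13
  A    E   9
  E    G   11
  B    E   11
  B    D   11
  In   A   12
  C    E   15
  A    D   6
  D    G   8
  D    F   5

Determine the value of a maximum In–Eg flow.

Augment In→A→D→F→Eg: bottleneck 5, flow now 5.
Augment In→A→D→G→Eg: bottleneck 1, flow now 6.
Augment In→A→E→G→Eg: bottleneck 6, flow now 12.
Augment In→B→D→G→Eg: bottleneck 6, flow now 18.
No augmenting path remains; maximum flow = 18.
In the residual graph, reachable from In: {In, A, B, C, D, E, G}.
Min-cut edges: D→F (5), G→Eg (13); capacity 5 + 13 = 18.
This cut is saturated, so no flow can exceed 18.

18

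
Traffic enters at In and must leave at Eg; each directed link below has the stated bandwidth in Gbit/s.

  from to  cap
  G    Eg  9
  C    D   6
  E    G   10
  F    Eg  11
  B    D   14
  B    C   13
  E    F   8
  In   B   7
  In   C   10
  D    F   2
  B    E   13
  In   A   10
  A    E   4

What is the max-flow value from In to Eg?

Augment In→A→E→F→Eg: bottleneck 4, flow now 4.
Augment In→B→D→F→Eg: bottleneck 2, flow now 6.
Augment In→B→E→F→Eg: bottleneck 4, flow now 10.
Augment In→B→E→G→Eg: bottleneck 1, flow now 11.
Augment In→C→D→B→E→G→Eg: bottleneck 2, flow now 13. (uses reverse residual edge)
No augmenting path remains; maximum flow = 13.
In the residual graph, reachable from In: {In, A, C, D}.
Min-cut edges: In→B (7), A→E (4), D→F (2); capacity 7 + 4 + 2 = 13.
This cut is saturated, so no flow can exceed 13.

13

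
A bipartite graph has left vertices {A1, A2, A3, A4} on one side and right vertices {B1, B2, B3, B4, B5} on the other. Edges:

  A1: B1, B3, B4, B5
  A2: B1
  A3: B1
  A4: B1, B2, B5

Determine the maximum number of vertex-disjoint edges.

Unit-capacity flow: source→left, listed edges, right→sink; max matching = max flow.
Augmenting path A1→B1 (+1); matched 1.
Augmenting path A4→B2 (+1); matched 2.
Augmenting path A2→B1→A1→B3 (+1); matched 3.
No augmenting path remains; maximum matching = 3.
König certificate: {A1, A4, B1} is a vertex cover of size 3 (every listed pair touches it), so no matching can be larger.

3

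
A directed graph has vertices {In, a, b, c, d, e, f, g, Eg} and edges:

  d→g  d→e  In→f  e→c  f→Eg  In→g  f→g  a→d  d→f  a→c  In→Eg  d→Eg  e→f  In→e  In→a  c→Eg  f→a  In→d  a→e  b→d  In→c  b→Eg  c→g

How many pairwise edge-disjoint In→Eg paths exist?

4

Assign every edge capacity 1; by Menger, the answer equals the max flow.
Path In→Eg (+1); total 1.
Path In→c→Eg (+1); total 2.
Path In→d→Eg (+1); total 3.
Path In→f→Eg (+1); total 4.
No residual In→Eg path; max flow = 4.
Certifying cut of size 4: {In→Eg, c→Eg, d→Eg, f→Eg}.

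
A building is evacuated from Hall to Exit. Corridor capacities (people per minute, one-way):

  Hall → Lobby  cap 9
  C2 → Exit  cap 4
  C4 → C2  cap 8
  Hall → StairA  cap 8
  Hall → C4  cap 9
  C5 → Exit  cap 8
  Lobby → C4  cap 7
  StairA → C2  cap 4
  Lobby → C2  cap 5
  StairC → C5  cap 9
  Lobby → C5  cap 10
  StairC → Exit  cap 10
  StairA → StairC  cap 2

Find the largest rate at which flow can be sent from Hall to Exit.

14

Augment Hall→StairA→C2→Exit: bottleneck 4, flow now 4.
Augment Hall→StairA→StairC→Exit: bottleneck 2, flow now 6.
Augment Hall→Lobby→C5→Exit: bottleneck 8, flow now 14.
No augmenting path remains; maximum flow = 14.
In the residual graph, reachable from Hall: {Hall, StairA, C4, Lobby, C2, C5}.
Min-cut edges: StairA→StairC (2), C2→Exit (4), C5→Exit (8); capacity 2 + 4 + 8 = 14.
This cut is saturated, so no flow can exceed 14.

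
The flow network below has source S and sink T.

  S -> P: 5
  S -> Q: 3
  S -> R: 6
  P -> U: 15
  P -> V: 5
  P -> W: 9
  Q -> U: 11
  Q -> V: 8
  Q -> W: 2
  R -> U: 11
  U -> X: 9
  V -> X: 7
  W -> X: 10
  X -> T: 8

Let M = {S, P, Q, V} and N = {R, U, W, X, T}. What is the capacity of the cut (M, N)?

50

Edges leaving {S, P, Q, V}: S→R (6), P→U (15), P→W (9), Q→U (11), Q→W (2), V→X (7).
Cut capacity = 6 + 15 + 9 + 11 + 2 + 7 = 50.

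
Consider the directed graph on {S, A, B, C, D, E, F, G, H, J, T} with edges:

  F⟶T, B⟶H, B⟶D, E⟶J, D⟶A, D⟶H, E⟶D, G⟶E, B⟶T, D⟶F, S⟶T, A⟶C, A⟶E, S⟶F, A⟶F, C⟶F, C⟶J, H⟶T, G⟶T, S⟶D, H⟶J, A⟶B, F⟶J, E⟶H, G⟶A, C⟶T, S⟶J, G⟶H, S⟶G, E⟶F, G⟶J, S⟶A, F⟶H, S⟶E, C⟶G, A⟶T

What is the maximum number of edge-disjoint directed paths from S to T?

6

Assign every edge capacity 1; by Menger, the answer equals the max flow.
Path S→T (+1); total 1.
Path S→A→T (+1); total 2.
Path S→F→T (+1); total 3.
Path S→G→T (+1); total 4.
Path S→D→H→T (+1); total 5.
Path S→E→D→A→B→T (+1); total 6.
No residual S→T path; max flow = 6.
Certifying cut of size 6: {S→A, S→D, S→E, S→F, S→G, S→T}.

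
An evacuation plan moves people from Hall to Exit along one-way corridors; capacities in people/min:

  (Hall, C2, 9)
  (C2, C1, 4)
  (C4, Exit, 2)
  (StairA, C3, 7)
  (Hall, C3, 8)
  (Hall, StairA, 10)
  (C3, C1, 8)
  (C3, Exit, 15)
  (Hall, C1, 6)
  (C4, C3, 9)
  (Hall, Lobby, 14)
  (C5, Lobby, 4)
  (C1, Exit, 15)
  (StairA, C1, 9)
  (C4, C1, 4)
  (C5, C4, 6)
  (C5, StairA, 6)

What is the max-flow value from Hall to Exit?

28

Augment Hall→C3→Exit: bottleneck 8, flow now 8.
Augment Hall→C1→Exit: bottleneck 6, flow now 14.
Augment Hall→C2→C1→Exit: bottleneck 4, flow now 18.
Augment Hall→StairA→C3→Exit: bottleneck 7, flow now 25.
Augment Hall→StairA→C1→Exit: bottleneck 3, flow now 28.
No augmenting path remains; maximum flow = 28.
In the residual graph, reachable from Hall: {Hall, C2, Lobby}.
Min-cut edges: Hall→StairA (10), Hall→C3 (8), Hall→C1 (6), C2→C1 (4); capacity 10 + 8 + 6 + 4 = 28.
This cut is saturated, so no flow can exceed 28.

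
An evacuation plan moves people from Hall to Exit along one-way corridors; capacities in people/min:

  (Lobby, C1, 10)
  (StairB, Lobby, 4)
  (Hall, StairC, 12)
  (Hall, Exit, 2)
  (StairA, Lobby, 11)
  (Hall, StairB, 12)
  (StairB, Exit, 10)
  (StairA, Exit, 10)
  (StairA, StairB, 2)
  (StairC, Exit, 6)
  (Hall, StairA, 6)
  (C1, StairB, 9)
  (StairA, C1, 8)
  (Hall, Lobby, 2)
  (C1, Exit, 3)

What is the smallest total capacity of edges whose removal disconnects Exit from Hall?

Augment Hall→Exit: bottleneck 2, flow now 2.
Augment Hall→StairA→Exit: bottleneck 6, flow now 8.
Augment Hall→StairC→Exit: bottleneck 6, flow now 14.
Augment Hall→StairB→Exit: bottleneck 10, flow now 24.
Augment Hall→Lobby→C1→Exit: bottleneck 2, flow now 26.
Augment Hall→StairB→Lobby→C1→Exit: bottleneck 1, flow now 27.
No augmenting path remains; maximum flow = 27.
By max-flow min-cut, the minimum cut capacity equals the max flow.
In the residual graph, reachable from Hall: {Hall, Lobby, C1, StairC, StairB}.
Min-cut edges: Hall→StairA (6), Hall→Exit (2), C1→Exit (3), StairC→Exit (6), StairB→Exit (10); capacity 6 + 2 + 3 + 6 + 10 = 27.

27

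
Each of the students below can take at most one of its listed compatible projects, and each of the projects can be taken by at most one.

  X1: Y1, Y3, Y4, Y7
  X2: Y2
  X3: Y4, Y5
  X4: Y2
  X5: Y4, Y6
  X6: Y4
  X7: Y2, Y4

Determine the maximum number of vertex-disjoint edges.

5

Unit-capacity flow: source→left, listed edges, right→sink; max matching = max flow.
Augmenting path X1→Y1 (+1); matched 1.
Augmenting path X2→Y2 (+1); matched 2.
Augmenting path X3→Y4 (+1); matched 3.
Augmenting path X5→Y6 (+1); matched 4.
Augmenting path X6→Y4→X3→Y5 (+1); matched 5.
No augmenting path remains; maximum matching = 5.
König certificate: {X1, X3, X5, Y2, Y4} is a vertex cover of size 5 (every listed pair touches it), so no matching can be larger.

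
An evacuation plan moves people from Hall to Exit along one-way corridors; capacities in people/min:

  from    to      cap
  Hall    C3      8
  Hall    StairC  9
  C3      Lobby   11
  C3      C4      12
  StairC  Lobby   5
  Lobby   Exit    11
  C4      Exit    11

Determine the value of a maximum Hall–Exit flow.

Augment Hall→C3→Lobby→Exit: bottleneck 8, flow now 8.
Augment Hall→StairC→Lobby→Exit: bottleneck 3, flow now 11.
Augment Hall→StairC→Lobby→C3→C4→Exit: bottleneck 2, flow now 13. (uses reverse residual edge)
No augmenting path remains; maximum flow = 13.
In the residual graph, reachable from Hall: {Hall, StairC}.
Min-cut edges: Hall→C3 (8), StairC→Lobby (5); capacity 8 + 5 = 13.
This cut is saturated, so no flow can exceed 13.

13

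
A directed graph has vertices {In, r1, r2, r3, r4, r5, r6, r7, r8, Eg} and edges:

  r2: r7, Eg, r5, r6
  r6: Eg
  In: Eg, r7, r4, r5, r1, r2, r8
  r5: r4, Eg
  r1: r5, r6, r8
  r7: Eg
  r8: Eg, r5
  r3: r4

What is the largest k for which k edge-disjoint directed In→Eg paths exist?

6

Assign every edge capacity 1; by Menger, the answer equals the max flow.
Path In→Eg (+1); total 1.
Path In→r2→Eg (+1); total 2.
Path In→r5→Eg (+1); total 3.
Path In→r7→Eg (+1); total 4.
Path In→r8→Eg (+1); total 5.
Path In→r1→r6→Eg (+1); total 6.
No residual In→Eg path; max flow = 6.
Certifying cut of size 6: {In→Eg, In→r1, In→r2, In→r5, In→r7, In→r8}.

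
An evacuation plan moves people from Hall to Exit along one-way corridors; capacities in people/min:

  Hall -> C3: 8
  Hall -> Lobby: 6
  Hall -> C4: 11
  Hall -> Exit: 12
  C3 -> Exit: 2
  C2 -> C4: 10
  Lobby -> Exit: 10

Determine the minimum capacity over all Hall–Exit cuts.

20

Augment Hall→Exit: bottleneck 12, flow now 12.
Augment Hall→C3→Exit: bottleneck 2, flow now 14.
Augment Hall→Lobby→Exit: bottleneck 6, flow now 20.
No augmenting path remains; maximum flow = 20.
By max-flow min-cut, the minimum cut capacity equals the max flow.
In the residual graph, reachable from Hall: {Hall, C3, C4}.
Min-cut edges: Hall→Lobby (6), Hall→Exit (12), C3→Exit (2); capacity 6 + 12 + 2 = 20.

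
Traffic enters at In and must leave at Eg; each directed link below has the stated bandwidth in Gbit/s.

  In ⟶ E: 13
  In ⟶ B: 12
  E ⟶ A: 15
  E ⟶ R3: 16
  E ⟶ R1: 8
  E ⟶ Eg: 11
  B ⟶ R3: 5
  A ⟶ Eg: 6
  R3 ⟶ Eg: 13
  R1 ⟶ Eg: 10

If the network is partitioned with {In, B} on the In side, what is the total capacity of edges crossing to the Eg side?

18

Edges leaving {In, B}: In→E (13), B→R3 (5).
Cut capacity = 13 + 5 = 18.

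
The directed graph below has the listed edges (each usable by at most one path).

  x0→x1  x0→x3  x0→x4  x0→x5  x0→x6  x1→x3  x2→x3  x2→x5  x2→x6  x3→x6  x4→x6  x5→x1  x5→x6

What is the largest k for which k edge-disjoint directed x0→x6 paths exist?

4

Assign every edge capacity 1; by Menger, the answer equals the max flow.
Path x0→x6 (+1); total 1.
Path x0→x3→x6 (+1); total 2.
Path x0→x4→x6 (+1); total 3.
Path x0→x5→x6 (+1); total 4.
No residual x0→x6 path; max flow = 4.
Certifying cut of size 4: {x0→x4, x0→x5, x0→x6, x3→x6}.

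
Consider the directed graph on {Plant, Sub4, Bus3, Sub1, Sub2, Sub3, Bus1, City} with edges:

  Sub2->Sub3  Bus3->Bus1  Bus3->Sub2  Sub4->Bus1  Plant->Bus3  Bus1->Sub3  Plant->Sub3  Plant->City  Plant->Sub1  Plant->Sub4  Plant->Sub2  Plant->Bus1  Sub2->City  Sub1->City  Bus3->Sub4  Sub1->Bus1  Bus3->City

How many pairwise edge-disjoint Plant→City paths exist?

Assign every edge capacity 1; by Menger, the answer equals the max flow.
Path Plant→City (+1); total 1.
Path Plant→Bus3→City (+1); total 2.
Path Plant→Sub1→City (+1); total 3.
Path Plant→Sub2→City (+1); total 4.
No residual Plant→City path; max flow = 4.
Certifying cut of size 4: {Plant→Bus3, Plant→City, Plant→Sub1, Plant→Sub2}.

4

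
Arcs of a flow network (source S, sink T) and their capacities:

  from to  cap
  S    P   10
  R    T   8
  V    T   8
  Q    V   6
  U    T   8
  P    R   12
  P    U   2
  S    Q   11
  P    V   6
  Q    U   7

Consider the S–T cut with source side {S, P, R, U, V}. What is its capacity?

35

Edges leaving {S, P, R, U, V}: S→Q (11), R→T (8), U→T (8), V→T (8).
Cut capacity = 11 + 8 + 8 + 8 = 35.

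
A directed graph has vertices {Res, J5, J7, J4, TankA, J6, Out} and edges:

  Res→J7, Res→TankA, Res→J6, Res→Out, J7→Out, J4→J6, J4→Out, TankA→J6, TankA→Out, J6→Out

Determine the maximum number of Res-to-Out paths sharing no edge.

Assign every edge capacity 1; by Menger, the answer equals the max flow.
Path Res→Out (+1); total 1.
Path Res→J7→Out (+1); total 2.
Path Res→TankA→Out (+1); total 3.
Path Res→J6→Out (+1); total 4.
No residual Res→Out path; max flow = 4.
Certifying cut of size 4: {Res→J6, Res→J7, Res→Out, Res→TankA}.

4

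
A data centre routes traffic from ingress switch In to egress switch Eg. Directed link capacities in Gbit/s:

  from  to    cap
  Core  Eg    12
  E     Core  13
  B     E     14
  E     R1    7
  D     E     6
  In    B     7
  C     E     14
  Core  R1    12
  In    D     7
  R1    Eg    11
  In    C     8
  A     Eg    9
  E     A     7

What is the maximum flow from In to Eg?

Augment In→B→E→R1→Eg: bottleneck 7, flow now 7.
Augment In→C→E→Core→Eg: bottleneck 8, flow now 15.
Augment In→D→E→Core→Eg: bottleneck 4, flow now 19.
Augment In→D→E→A→Eg: bottleneck 2, flow now 21.
No augmenting path remains; maximum flow = 21.
In the residual graph, reachable from In: {In, D}.
Min-cut edges: In→B (7), In→C (8), D→E (6); capacity 7 + 8 + 6 = 21.
This cut is saturated, so no flow can exceed 21.

21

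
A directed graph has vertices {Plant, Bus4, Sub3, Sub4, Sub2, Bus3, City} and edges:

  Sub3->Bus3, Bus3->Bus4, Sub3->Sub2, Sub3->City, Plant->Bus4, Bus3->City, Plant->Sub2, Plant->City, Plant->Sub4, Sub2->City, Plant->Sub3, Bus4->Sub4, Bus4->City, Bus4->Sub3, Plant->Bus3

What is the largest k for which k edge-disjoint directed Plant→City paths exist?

Assign every edge capacity 1; by Menger, the answer equals the max flow.
Path Plant→City (+1); total 1.
Path Plant→Bus4→City (+1); total 2.
Path Plant→Sub3→City (+1); total 3.
Path Plant→Sub2→City (+1); total 4.
Path Plant→Bus3→City (+1); total 5.
No residual Plant→City path; max flow = 5.
Certifying cut of size 5: {Plant→Bus3, Plant→Bus4, Plant→City, Plant→Sub2, Plant→Sub3}.

5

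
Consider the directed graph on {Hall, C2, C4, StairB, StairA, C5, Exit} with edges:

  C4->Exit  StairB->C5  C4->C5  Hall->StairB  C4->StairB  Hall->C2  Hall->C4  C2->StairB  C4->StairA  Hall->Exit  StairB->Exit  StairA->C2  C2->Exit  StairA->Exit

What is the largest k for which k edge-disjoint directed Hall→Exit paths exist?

Assign every edge capacity 1; by Menger, the answer equals the max flow.
Path Hall→Exit (+1); total 1.
Path Hall→C2→Exit (+1); total 2.
Path Hall→C4→Exit (+1); total 3.
Path Hall→StairB→Exit (+1); total 4.
No residual Hall→Exit path; max flow = 4.
Certifying cut of size 4: {Hall→C2, Hall→C4, Hall→Exit, Hall→StairB}.

4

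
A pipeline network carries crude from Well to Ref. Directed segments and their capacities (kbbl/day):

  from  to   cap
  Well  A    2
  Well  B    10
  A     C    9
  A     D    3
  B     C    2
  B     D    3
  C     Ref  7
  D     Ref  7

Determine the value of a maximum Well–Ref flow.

Augment Well→A→C→Ref: bottleneck 2, flow now 2.
Augment Well→B→C→Ref: bottleneck 2, flow now 4.
Augment Well→B→D→Ref: bottleneck 3, flow now 7.
No augmenting path remains; maximum flow = 7.
In the residual graph, reachable from Well: {Well, B}.
Min-cut edges: Well→A (2), B→C (2), B→D (3); capacity 2 + 2 + 3 = 7.
This cut is saturated, so no flow can exceed 7.

7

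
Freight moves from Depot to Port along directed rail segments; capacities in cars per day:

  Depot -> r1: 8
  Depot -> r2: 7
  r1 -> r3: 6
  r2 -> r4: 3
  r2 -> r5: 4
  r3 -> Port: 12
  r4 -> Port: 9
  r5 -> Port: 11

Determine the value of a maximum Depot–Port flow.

Augment Depot→r1→r3→Port: bottleneck 6, flow now 6.
Augment Depot→r2→r4→Port: bottleneck 3, flow now 9.
Augment Depot→r2→r5→Port: bottleneck 4, flow now 13.
No augmenting path remains; maximum flow = 13.
In the residual graph, reachable from Depot: {Depot, r1}.
Min-cut edges: Depot→r2 (7), r1→r3 (6); capacity 7 + 6 = 13.
This cut is saturated, so no flow can exceed 13.

13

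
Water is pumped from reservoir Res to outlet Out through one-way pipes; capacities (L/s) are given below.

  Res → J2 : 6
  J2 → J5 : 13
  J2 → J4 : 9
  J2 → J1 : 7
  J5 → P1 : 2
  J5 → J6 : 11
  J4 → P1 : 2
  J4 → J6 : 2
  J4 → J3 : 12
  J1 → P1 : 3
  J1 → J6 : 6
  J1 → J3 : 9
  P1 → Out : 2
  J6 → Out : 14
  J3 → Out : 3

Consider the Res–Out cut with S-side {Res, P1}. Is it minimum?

No — its capacity is 8, but the minimum cut has capacity 6.

Given cut capacity: 6 + 2 = 8.
Augment Res→J2→J5→P1→Out: bottleneck 2, flow now 2.
Augment Res→J2→J5→J6→Out: bottleneck 4, flow now 6.
No augmenting path remains; maximum flow = 6.
In the residual graph, reachable from Res: {Res}.
Min-cut edges: Res→J2 (6); capacity 6 = 6.
Cut capacity 8 exceeds the max flow 6, so it is not minimum.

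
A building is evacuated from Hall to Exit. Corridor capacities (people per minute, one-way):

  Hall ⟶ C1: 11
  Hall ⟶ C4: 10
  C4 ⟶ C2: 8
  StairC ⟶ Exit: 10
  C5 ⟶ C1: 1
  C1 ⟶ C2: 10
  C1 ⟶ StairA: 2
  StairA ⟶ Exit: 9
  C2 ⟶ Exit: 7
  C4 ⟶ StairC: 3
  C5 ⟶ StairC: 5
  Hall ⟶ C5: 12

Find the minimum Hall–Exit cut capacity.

Augment Hall→C5→StairC→Exit: bottleneck 5, flow now 5.
Augment Hall→C4→StairC→Exit: bottleneck 3, flow now 8.
Augment Hall→C4→C2→Exit: bottleneck 7, flow now 15.
Augment Hall→C1→StairA→Exit: bottleneck 2, flow now 17.
No augmenting path remains; maximum flow = 17.
By max-flow min-cut, the minimum cut capacity equals the max flow.
In the residual graph, reachable from Hall: {Hall, C5, C4, C1, C2}.
Min-cut edges: C5→StairC (5), C4→StairC (3), C1→StairA (2), C2→Exit (7); capacity 5 + 3 + 2 + 7 = 17.

17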